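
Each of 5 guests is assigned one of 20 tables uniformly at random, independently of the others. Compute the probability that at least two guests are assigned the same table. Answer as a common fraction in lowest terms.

It's easier to compute the probability that all 5 are distinct.
P(all distinct) = 20/20 · 19/20 · ··· · 16/20 = 2907/5000.
So the probability of at least one match is 1 − 2907/5000 = 2093/5000.

2093/5000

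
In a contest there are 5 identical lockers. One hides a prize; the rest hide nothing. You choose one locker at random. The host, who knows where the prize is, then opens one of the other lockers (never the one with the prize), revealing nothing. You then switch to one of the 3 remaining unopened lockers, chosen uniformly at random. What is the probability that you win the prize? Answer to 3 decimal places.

Your original locker holds the prize with probability 1/5, so the other 4 collectively hold it with probability 4/5.
The host can always find an empty locker to open, so this doesn't change that 4/5; it is now spread over the 3 remaining unopened lockers.
P(win by switching) = (4/5) · (1/3) = 4/15 ≈ 0.267.

0.267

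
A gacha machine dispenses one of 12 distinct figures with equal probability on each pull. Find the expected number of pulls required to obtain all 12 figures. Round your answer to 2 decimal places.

After i distinct types are collected, each trial gives a new one with probability (12−i)/12, so the expected wait for the next new type is 12/(12−i).
E = 12/12 + 12/11 + 12/10 + 12/9 + 12/8 + 12/7 + 12/6 + 12/5 + 12/4 + 12/3 + 12/2 + 12/1 = 86021/2310 ≈ 37.24.

37.24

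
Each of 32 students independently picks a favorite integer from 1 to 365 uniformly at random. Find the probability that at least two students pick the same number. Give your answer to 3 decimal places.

It's easier to compute the probability that all 32 are distinct.
P(all distinct) = 365/365 · 364/365 · ··· · 334/365 ≈ 0.247.
So the probability of at least one match is 1 − 0.247 = 0.753.

0.753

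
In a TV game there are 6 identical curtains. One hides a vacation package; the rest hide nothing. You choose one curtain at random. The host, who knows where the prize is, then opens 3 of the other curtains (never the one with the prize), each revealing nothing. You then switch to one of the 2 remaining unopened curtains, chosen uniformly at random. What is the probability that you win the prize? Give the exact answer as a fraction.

5/12

Your original curtain holds the prize with probability 1/6, so the other 5 collectively hold it with probability 5/6.
The host can always find 3 empty curtains to open, so the reveals don't change that 5/6; it is now spread over the 2 remaining unopened curtains.
P(win by switching) = (5/6) · (1/2) = 5/12.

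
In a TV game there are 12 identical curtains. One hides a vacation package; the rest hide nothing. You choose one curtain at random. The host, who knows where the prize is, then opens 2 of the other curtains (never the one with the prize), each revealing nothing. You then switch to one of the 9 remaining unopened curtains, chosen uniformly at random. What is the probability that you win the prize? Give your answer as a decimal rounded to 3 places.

0.102

Your original curtain holds the prize with probability 1/12, so the other 11 collectively hold it with probability 11/12.
The host can always find 2 empty curtains to open, so the reveals don't change that 11/12; it is now spread over the 9 remaining unopened curtains.
P(win by switching) = (11/12) · (1/9) = 11/108 ≈ 0.102.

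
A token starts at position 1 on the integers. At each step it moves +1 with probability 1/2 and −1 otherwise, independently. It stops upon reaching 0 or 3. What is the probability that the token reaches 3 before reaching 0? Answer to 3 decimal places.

With a fair step, P(i) = ½P(i−1) + ½P(i+1) with P(0)=0, P(3)=1 has the linear solution P(i) = i/3.
P(1) = 1/3 ≈ 0.333.

0.333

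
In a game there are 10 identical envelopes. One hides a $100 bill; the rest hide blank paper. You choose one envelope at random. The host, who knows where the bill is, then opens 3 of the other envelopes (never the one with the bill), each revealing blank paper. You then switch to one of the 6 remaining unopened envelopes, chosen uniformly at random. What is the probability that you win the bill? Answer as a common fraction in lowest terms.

Your original envelope holds the bill with probability 1/10, so the other 9 collectively hold it with probability 9/10.
The host can always find 3 empty envelopes to open, so the reveals don't change that 9/10; it is now spread over the 6 remaining unopened envelopes.
P(win by switching) = (9/10) · (1/6) = 3/20.

3/20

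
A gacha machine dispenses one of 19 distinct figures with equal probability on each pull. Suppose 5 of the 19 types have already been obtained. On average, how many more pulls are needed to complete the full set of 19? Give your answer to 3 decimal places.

61.780

Starting from 5 distinct types, each trial gives a new one with probability (19−i)/19 when i types are held, so the wait for the next new type is 19/(19−i).
E = 19/14 + 19/13 + 19/12 + 19/11 + 19/10 + 19/9 + 19/8 + 19/7 + 19/6 + 19/5 + 19/4 + 19/3 + 19/2 + 19/1 = 22262927/360360 ≈ 61.780.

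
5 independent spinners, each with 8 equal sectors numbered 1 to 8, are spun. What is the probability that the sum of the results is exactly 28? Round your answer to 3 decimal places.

There are 8^5 = 32768 equally likely outcomes.
The number of ordered 5-tuples from {1,…,8} summing to 28 is 1470.
P(sum = 28) = 1470/32768 = 735/16384 ≈ 0.045.

0.045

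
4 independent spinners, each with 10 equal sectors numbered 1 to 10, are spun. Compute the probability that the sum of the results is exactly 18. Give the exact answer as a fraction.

27/500

There are 10^4 = 10000 equally likely outcomes.
The number of ordered 4-tuples from {1,…,10} summing to 18 is 540.
P(sum = 18) = 540/10000 = 27/500.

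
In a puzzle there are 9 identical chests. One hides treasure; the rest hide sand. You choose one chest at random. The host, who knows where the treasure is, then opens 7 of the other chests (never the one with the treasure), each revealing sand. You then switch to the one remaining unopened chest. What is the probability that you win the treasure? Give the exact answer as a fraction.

Your original chest holds the treasure with probability 1/9, so the other 8 collectively hold it with probability 8/9.
The host can always find 7 empty chests to open, so the reveals don't change that 8/9; it is now spread over the 1 remaining unopened chest.
P(win by switching) = (8/9) · (1/1) = 8/9.

8/9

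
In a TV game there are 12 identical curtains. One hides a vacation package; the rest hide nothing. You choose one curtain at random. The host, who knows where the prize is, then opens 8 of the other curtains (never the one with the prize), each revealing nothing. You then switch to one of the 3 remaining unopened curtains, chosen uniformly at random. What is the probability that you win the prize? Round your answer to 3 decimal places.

0.306

Your original curtain holds the prize with probability 1/12, so the other 11 collectively hold it with probability 11/12.
The host can always find 8 empty curtains to open, so the reveals don't change that 11/12; it is now spread over the 3 remaining unopened curtains.
P(win by switching) = (11/12) · (1/3) = 11/36 ≈ 0.306.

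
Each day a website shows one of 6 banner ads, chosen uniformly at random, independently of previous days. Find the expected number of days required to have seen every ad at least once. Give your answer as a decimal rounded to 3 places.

14.700

After i distinct types are collected, each trial gives a new one with probability (6−i)/6, so the expected wait for the next new type is 6/(6−i).
E = 6/6 + 6/5 + 6/4 + 6/3 + 6/2 + 6/1 = 147/10 ≈ 14.700.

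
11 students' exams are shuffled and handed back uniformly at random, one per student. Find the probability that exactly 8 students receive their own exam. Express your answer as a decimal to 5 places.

0.00001

Choose which 8 of the 11 are fixed: C(11,8) = 165 ways.
The remaining 3 must have no fixed point: D(3) = 2.
P = 165·2/39916800 = 1/120960 ≈ 0.00001.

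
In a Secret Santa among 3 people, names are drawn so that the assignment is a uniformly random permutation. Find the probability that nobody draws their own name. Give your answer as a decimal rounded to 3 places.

This is the derangement probability: permutations of 3 with no fixed point.
D(3) = 3! · (1 − 1/1! + 1/2! − ··· + (−1)^3/3!) = 2.
P = 2/6 = 1/3 ≈ 0.333.

0.333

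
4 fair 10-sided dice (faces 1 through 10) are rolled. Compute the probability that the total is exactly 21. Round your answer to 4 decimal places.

0.0660

There are 10^4 = 10000 equally likely outcomes.
The number of ordered 4-tuples from {1,…,10} summing to 21 is 660.
P(sum = 21) = 660/10000 = 33/500 ≈ 0.0660.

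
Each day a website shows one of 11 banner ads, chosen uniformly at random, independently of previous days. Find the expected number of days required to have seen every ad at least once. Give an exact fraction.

After i distinct types are collected, each trial gives a new one with probability (11−i)/11, so the expected wait for the next new type is 11/(11−i).
E = 11/11 + 11/10 + 11/9 + 11/8 + 11/7 + 11/6 + 11/5 + 11/4 + 11/3 + 11/2 + 11/1 = 83711/2520.

83711/2520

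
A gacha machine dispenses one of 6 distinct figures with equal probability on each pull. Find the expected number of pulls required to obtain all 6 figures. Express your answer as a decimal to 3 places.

After i distinct types are collected, each trial gives a new one with probability (6−i)/6, so the expected wait for the next new type is 6/(6−i).
E = 6/6 + 6/5 + 6/4 + 6/3 + 6/2 + 6/1 = 147/10 ≈ 14.700.

14.700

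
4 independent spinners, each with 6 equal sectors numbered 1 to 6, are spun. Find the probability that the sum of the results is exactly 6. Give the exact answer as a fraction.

There are 6^4 = 1296 equally likely outcomes.
The number of ordered 4-tuples from {1,…,6} summing to 6 is 10.
P(sum = 6) = 10/1296 = 5/648.

5/648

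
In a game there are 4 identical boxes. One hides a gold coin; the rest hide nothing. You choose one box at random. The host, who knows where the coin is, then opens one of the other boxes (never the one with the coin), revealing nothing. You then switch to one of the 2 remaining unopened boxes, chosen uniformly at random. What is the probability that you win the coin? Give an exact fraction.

3/8

Your original box holds the coin with probability 1/4, so the other 3 collectively hold it with probability 3/4.
The host can always find an empty box to open, so this doesn't change that 3/4; it is now spread over the 2 remaining unopened boxes.
P(win by switching) = (3/4) · (1/2) = 3/8.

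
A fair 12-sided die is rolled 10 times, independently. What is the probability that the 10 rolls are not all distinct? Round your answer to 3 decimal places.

0.996

P(all 10 different) = 12/12 · 11/12 · ··· · 3/12 ≈ 0.004.
P(at least two equal) = 1 − 0.004 = 0.996.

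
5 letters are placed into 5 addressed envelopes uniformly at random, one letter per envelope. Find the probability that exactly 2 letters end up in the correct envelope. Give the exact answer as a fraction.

1/6

Choose which 2 of the 5 are fixed: C(5,2) = 10 ways.
The remaining 3 must have no fixed point: D(3) = 2.
P = 10·2/120 = 1/6.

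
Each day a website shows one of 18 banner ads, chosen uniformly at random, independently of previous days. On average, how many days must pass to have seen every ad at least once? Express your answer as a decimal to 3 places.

62.912

After i distinct types are collected, each trial gives a new one with probability (18−i)/18, so the expected wait for the next new type is 18/(18−i).
E = 18/18 + 18/17 + 18/16 + 18/15 + 18/14 + 18/13 + 18/12 + 18/11 + 18/10 + 18/9 + 18/8 + 18/7 + 18/6 + 18/5 + 18/4 + 18/3 + 18/2 + 18/1 = 42822903/680680 ≈ 62.912.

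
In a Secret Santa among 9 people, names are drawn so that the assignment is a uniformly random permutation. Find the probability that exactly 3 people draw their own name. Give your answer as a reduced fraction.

Choose which 3 of the 9 are fixed: C(9,3) = 84 ways.
The remaining 6 must have no fixed point: D(6) = 265.
P = 84·265/362880 = 53/864.

53/864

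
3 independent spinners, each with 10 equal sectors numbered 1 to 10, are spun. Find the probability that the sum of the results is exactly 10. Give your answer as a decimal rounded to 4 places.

0.0360

There are 10^3 = 1000 equally likely outcomes.
The number of ordered 3-tuples from {1,…,10} summing to 10 is 36.
P(sum = 10) = 36/1000 = 9/250 ≈ 0.0360.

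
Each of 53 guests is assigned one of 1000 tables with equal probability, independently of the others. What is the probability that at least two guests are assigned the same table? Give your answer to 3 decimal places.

It's easier to compute the probability that all 53 are distinct.
P(all distinct) = 1000/1000 · 999/1000 · ··· · 948/1000 ≈ 0.246.
So the probability of at least one match is 1 − 0.246 = 0.754.

0.754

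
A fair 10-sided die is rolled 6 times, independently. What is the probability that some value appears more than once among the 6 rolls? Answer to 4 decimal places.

P(all 6 different) = 10/10 · 9/10 · ··· · 5/10 ≈ 0.1512.
P(at least two equal) = 1 − 0.1512 = 0.8488.

0.8488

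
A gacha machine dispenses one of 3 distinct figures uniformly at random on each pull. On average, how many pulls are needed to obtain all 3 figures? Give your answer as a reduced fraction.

11/2

After i distinct types are collected, each trial gives a new one with probability (3−i)/3, so the expected wait for the next new type is 3/(3−i).
E = 3/3 + 3/2 + 3/1 = 11/2.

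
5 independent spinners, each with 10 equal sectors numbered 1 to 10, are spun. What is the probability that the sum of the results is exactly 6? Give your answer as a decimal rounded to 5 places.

0.00005

There are 10^5 = 100000 equally likely outcomes.
The number of ordered 5-tuples from {1,…,10} summing to 6 is 5.
P(sum = 6) = 5/100000 = 1/20000 ≈ 0.00005.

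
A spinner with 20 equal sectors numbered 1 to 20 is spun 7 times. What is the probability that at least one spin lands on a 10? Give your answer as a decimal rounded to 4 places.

P(no spin lands on a 10) = (19/20)^7 ≈ 0.6983.
P(at least one) = 1 − 0.6983 = 0.3017.

0.3017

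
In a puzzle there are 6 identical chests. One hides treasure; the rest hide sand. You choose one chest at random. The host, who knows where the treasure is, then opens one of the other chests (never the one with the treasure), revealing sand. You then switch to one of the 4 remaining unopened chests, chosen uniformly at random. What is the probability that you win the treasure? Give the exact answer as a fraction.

Your original chest holds the treasure with probability 1/6, so the other 5 collectively hold it with probability 5/6.
The host can always find an empty chest to open, so this doesn't change that 5/6; it is now spread over the 4 remaining unopened chests.
P(win by switching) = (5/6) · (1/4) = 5/24.

5/24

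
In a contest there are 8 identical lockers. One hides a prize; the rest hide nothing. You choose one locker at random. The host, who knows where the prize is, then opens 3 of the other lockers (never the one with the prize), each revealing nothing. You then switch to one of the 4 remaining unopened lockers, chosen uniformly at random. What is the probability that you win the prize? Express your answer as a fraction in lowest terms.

Your original locker holds the prize with probability 1/8, so the other 7 collectively hold it with probability 7/8.
The host can always find 3 empty lockers to open, so the reveals don't change that 7/8; it is now spread over the 4 remaining unopened lockers.
P(win by switching) = (7/8) · (1/4) = 7/32.

7/32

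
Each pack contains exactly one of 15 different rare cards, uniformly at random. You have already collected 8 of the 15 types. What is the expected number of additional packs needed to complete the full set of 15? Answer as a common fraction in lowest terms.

1089/28

Starting from 8 distinct types, each trial gives a new one with probability (15−i)/15 when i types are held, so the wait for the next new type is 15/(15−i).
E = 15/7 + 15/6 + 15/5 + 15/4 + 15/3 + 15/2 + 15/1 = 1089/28.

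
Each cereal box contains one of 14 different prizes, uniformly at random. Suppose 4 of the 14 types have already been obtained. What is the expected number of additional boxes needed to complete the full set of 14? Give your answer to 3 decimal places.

Starting from 4 distinct types, each trial gives a new one with probability (14−i)/14 when i types are held, so the wait for the next new type is 14/(14−i).
E = 14/10 + 14/9 + 14/8 + 14/7 + 14/6 + 14/5 + 14/4 + 14/3 + 14/2 + 14/1 = 7381/180 ≈ 41.006.

41.006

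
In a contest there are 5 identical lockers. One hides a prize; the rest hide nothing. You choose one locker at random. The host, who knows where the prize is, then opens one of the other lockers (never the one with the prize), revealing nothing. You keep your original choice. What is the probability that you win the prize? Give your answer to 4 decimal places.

The host can always open an empty locker regardless of your choice, so this gives no information about your original locker.
P(win by staying) = 1/5 ≈ 0.2000.

0.2000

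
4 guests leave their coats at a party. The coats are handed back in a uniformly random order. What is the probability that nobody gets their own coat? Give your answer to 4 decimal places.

0.3750

This is the derangement probability: permutations of 4 with no fixed point.
D(4) = 4! · (1 − 1/1! + 1/2! − ··· + (−1)^4/4!) = 9.
P = 9/24 = 3/8 ≈ 0.3750.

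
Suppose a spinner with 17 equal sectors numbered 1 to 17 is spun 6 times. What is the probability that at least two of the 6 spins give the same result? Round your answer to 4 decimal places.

0.6308

P(all 6 different) = 17/17 · 16/17 · ··· · 12/17 ≈ 0.3692.
P(at least two equal) = 1 − 0.3692 = 0.6308.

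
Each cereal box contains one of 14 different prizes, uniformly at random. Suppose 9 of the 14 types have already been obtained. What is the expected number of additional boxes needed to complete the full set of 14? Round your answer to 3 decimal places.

31.967

Starting from 9 distinct types, each trial gives a new one with probability (14−i)/14 when i types are held, so the wait for the next new type is 14/(14−i).
E = 14/5 + 14/4 + 14/3 + 14/2 + 14/1 = 959/30 ≈ 31.967.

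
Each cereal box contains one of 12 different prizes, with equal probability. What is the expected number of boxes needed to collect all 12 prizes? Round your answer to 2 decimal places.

After i distinct types are collected, each trial gives a new one with probability (12−i)/12, so the expected wait for the next new type is 12/(12−i).
E = 12/12 + 12/11 + 12/10 + 12/9 + 12/8 + 12/7 + 12/6 + 12/5 + 12/4 + 12/3 + 12/2 + 12/1 = 86021/2310 ≈ 37.24.

37.24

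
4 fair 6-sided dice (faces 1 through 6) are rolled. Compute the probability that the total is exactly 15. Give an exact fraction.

35/324

There are 6^4 = 1296 equally likely outcomes.
The number of ordered 4-tuples from {1,…,6} summing to 15 is 140.
P(sum = 15) = 140/1296 = 35/324.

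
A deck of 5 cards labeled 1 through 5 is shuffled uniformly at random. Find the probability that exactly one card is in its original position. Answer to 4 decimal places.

Choose which one is fixed: C(5,1) = 5 ways.
The remaining 4 must have no fixed point: D(4) = 9.
P = 5·9/120 = 3/8 ≈ 0.3750.

0.3750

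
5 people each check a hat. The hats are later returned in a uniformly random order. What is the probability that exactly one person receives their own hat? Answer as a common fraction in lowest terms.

3/8

Choose which one is fixed: C(5,1) = 5 ways.
The remaining 4 must have no fixed point: D(4) = 9.
P = 5·9/120 = 3/8.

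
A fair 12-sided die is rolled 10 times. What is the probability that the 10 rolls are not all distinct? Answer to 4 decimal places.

0.9961

P(all 10 different) = 12/12 · 11/12 · ··· · 3/12 ≈ 0.0039.
P(at least two equal) = 1 − 0.0039 = 0.9961.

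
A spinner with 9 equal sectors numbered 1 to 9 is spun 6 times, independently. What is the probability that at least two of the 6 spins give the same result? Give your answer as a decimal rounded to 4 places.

P(all 6 different) = 9/9 · 8/9 · ··· · 4/9 ≈ 0.1138.
P(at least two equal) = 1 − 0.1138 = 0.8862.

0.8862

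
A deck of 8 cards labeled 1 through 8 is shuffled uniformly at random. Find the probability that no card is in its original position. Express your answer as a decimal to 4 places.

This is the derangement probability: permutations of 8 with no fixed point.
D(8) = 8! · (1 − 1/1! + 1/2! − ··· + (−1)^8/8!) = 14833.
P = 14833/40320 = 2119/5760 ≈ 0.3679.

0.3679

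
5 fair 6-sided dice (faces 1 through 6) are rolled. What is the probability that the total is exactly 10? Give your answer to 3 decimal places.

0.016

There are 6^5 = 7776 equally likely outcomes.
The number of ordered 5-tuples from {1,…,6} summing to 10 is 126.
P(sum = 10) = 126/7776 = 7/432 ≈ 0.016.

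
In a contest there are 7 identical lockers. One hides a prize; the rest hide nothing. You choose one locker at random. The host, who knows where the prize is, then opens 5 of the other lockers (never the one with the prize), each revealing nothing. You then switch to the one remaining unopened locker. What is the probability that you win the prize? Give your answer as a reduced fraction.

Your original locker holds the prize with probability 1/7, so the other 6 collectively hold it with probability 6/7.
The host can always find 5 empty lockers to open, so the reveals don't change that 6/7; it is now spread over the 1 remaining unopened locker.
P(win by switching) = (6/7) · (1/1) = 6/7.

6/7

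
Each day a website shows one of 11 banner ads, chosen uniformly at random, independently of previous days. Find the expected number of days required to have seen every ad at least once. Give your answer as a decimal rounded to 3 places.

After i distinct types are collected, each trial gives a new one with probability (11−i)/11, so the expected wait for the next new type is 11/(11−i).
E = 11/11 + 11/10 + 11/9 + 11/8 + 11/7 + 11/6 + 11/5 + 11/4 + 11/3 + 11/2 + 11/1 = 83711/2520 ≈ 33.219.

33.219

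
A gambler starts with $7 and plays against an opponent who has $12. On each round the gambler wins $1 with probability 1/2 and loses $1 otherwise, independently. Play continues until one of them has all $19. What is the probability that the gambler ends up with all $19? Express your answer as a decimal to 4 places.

With a fair step, P(i) = ½P(i−1) + ½P(i+1) with P(0)=0, P(19)=1 has the linear solution P(i) = i/19.
P(7) = 7/19 ≈ 0.3684.

0.3684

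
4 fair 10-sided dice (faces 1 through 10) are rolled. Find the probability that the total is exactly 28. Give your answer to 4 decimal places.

There are 10^4 = 10000 equally likely outcomes.
The number of ordered 4-tuples from {1,…,10} summing to 28 is 415.
P(sum = 28) = 415/10000 = 83/2000 ≈ 0.0415.

0.0415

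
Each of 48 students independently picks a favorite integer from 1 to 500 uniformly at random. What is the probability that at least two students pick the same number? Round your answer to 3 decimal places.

It's easier to compute the probability that all 48 are distinct.
P(all distinct) = 500/500 · 499/500 · ··· · 453/500 ≈ 0.097.
So the probability of at least one match is 1 − 0.097 = 0.903.

0.903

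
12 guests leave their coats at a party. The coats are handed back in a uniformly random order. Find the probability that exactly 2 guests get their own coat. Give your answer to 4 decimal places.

Choose which 2 of the 12 are fixed: C(12,2) = 66 ways.
The remaining 10 must have no fixed point: D(10) = 1334961.
P = 66·1334961/479001600 = 16481/89600 ≈ 0.1839.

0.1839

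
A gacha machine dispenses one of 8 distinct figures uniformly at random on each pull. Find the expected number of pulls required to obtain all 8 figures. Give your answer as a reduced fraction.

761/35

After i distinct types are collected, each trial gives a new one with probability (8−i)/8, so the expected wait for the next new type is 8/(8−i).
E = 8/8 + 8/7 + 8/6 + 8/5 + 8/4 + 8/3 + 8/2 + 8/1 = 761/35.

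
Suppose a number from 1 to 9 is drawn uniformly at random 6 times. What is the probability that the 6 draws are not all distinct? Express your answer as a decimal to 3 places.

0.886

P(all 6 different) = 9/9 · 8/9 · ··· · 4/9 ≈ 0.114.
P(at least two equal) = 1 − 0.114 = 0.886.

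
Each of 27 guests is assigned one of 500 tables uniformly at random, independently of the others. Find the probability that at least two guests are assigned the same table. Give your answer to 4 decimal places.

It's easier to compute the probability that all 27 are distinct.
P(all distinct) = 500/500 · 499/500 · ··· · 474/500 ≈ 0.4893.
So the probability of at least one match is 1 − 0.4893 = 0.5107.

0.5107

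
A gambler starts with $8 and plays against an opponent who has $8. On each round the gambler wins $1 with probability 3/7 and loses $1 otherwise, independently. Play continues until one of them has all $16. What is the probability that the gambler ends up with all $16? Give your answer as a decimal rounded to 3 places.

Let r = q/p = (4/7)/(3/7) = 4/3. The recurrence P(i) = p·P(i+1) + q·P(i−1) with P(0)=0, P(16)=1 gives P(i) = (1 − r^i)/(1 − r^16).
P(8) = (1 − (4/3)^8) / (1 − (4/3)^16) = 6561/72097 ≈ 0.091.

0.091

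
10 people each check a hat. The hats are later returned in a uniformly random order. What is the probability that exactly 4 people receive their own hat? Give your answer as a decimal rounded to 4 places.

Choose which 4 of the 10 are fixed: C(10,4) = 210 ways.
The remaining 6 must have no fixed point: D(6) = 265.
P = 210·265/3628800 = 53/3456 ≈ 0.0153.

0.0153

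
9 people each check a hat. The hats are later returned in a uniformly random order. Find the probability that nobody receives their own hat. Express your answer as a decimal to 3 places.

0.368

This is the derangement probability: permutations of 9 with no fixed point.
D(9) = 9! · (1 − 1/1! + 1/2! − ··· + (−1)^9/9!) = 133496.
P = 133496/362880 = 16687/45360 ≈ 0.368.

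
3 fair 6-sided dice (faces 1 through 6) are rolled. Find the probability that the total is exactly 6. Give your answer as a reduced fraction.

5/108

There are 6^3 = 216 equally likely outcomes.
The number of ordered 3-tuples from {1,…,6} summing to 6 is 10.
P(sum = 6) = 10/216 = 5/108.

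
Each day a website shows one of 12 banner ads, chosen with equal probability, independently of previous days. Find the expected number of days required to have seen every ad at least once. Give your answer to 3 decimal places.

37.239

After i distinct types are collected, each trial gives a new one with probability (12−i)/12, so the expected wait for the next new type is 12/(12−i).
E = 12/12 + 12/11 + 12/10 + 12/9 + 12/8 + 12/7 + 12/6 + 12/5 + 12/4 + 12/3 + 12/2 + 12/1 = 86021/2310 ≈ 37.239.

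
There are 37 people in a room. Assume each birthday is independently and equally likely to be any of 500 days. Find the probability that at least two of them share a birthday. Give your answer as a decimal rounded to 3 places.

0.745

It's easier to compute the probability that all 37 are distinct.
P(all distinct) = 500/500 · 499/500 · ··· · 464/500 ≈ 0.255.
So the probability of at least one match is 1 − 0.255 = 0.745.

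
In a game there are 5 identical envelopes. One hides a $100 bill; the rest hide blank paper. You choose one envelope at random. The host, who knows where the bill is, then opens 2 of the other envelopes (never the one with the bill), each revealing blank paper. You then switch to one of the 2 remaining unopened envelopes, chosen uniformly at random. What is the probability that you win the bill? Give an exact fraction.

Your original envelope holds the bill with probability 1/5, so the other 4 collectively hold it with probability 4/5.
The host can always find 2 empty envelopes to open, so the reveals don't change that 4/5; it is now spread over the 2 remaining unopened envelopes.
P(win by switching) = (4/5) · (1/2) = 2/5.

2/5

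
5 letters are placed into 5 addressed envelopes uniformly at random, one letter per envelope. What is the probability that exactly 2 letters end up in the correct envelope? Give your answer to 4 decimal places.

0.1667

Choose which 2 of the 5 are fixed: C(5,2) = 10 ways.
The remaining 3 must have no fixed point: D(3) = 2.
P = 10·2/120 = 1/6 ≈ 0.1667.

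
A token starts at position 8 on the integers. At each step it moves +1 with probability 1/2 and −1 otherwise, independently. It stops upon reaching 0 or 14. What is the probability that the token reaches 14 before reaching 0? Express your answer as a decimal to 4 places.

0.5714

With a fair step, P(i) = ½P(i−1) + ½P(i+1) with P(0)=0, P(14)=1 has the linear solution P(i) = i/14.
P(8) = 8/14 = 4/7 ≈ 0.5714.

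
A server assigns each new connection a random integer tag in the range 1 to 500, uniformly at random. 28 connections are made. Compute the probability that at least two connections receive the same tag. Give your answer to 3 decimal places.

It's easier to compute the probability that all 28 are distinct.
P(all distinct) = 500/500 · 499/500 · ··· · 473/500 ≈ 0.463.
So the probability of at least one match is 1 − 0.463 = 0.537.

0.537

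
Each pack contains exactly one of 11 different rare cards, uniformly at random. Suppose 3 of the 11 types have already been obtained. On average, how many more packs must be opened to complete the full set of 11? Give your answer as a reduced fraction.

8371/280

Starting from 3 distinct types, each trial gives a new one with probability (11−i)/11 when i types are held, so the wait for the next new type is 11/(11−i).
E = 11/8 + 11/7 + 11/6 + 11/5 + 11/4 + 11/3 + 11/2 + 11/1 = 8371/280.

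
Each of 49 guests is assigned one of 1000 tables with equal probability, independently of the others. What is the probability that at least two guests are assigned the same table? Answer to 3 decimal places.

It's easier to compute the probability that all 49 are distinct.
P(all distinct) = 1000/1000 · 999/1000 · ··· · 952/1000 ≈ 0.303.
So the probability of at least one match is 1 − 0.303 = 0.697.

0.697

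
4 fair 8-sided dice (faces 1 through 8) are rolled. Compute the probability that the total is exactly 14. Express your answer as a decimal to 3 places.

There are 8^4 = 4096 equally likely outcomes.
The number of ordered 4-tuples from {1,…,8} summing to 14 is 246.
P(sum = 14) = 246/4096 = 123/2048 ≈ 0.060.

0.060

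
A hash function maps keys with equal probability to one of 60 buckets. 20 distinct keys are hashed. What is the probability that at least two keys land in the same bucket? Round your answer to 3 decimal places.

0.972

It's easier to compute the probability that all 20 are distinct.
P(all distinct) = 60/60 · 59/60 · ··· · 41/60 ≈ 0.028.
So the probability of at least one match is 1 − 0.028 = 0.972.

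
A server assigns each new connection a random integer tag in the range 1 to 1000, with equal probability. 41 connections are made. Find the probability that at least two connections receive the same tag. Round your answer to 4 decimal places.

0.5645

It's easier to compute the probability that all 41 are distinct.
P(all distinct) = 1000/1000 · 999/1000 · ··· · 960/1000 ≈ 0.4355.
So the probability of at least one match is 1 − 0.4355 = 0.5645.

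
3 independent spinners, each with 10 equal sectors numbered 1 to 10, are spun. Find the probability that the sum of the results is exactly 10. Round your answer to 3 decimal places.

0.036

There are 10^3 = 1000 equally likely outcomes.
The number of ordered 3-tuples from {1,…,10} summing to 10 is 36.
P(sum = 10) = 36/1000 = 9/250 ≈ 0.036.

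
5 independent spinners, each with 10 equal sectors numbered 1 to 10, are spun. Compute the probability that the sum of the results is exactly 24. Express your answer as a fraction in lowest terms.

There are 10^5 = 100000 equally likely outcomes.
The number of ordered 5-tuples from {1,…,10} summing to 24 is 5280.
P(sum = 24) = 5280/100000 = 33/625.

33/625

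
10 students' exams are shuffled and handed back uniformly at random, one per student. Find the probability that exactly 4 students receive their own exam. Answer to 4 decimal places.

Choose which 4 of the 10 are fixed: C(10,4) = 210 ways.
The remaining 6 must have no fixed point: D(6) = 265.
P = 210·265/3628800 = 53/3456 ≈ 0.0153.

0.0153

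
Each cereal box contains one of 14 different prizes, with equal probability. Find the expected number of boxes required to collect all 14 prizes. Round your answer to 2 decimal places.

After i distinct types are collected, each trial gives a new one with probability (14−i)/14, so the expected wait for the next new type is 14/(14−i).
E = 14/14 + 14/13 + 14/12 + 14/11 + 14/10 + 14/9 + 14/8 + 14/7 + 14/6 + 14/5 + 14/4 + 14/3 + 14/2 + 14/1 = 1171733/25740 ≈ 45.52.

45.52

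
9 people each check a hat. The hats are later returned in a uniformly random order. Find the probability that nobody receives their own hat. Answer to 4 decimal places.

0.3679

This is the derangement probability: permutations of 9 with no fixed point.
D(9) = 9! · (1 − 1/1! + 1/2! − ··· + (−1)^9/9!) = 133496.
P = 133496/362880 = 16687/45360 ≈ 0.3679.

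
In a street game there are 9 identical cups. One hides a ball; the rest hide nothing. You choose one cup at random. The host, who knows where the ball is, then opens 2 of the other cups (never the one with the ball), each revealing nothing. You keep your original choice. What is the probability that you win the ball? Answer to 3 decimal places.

0.111

The host can always open 2 empty cups regardless of your choice, so the reveals give no information about your original cup.
P(win by staying) = 1/9 ≈ 0.111.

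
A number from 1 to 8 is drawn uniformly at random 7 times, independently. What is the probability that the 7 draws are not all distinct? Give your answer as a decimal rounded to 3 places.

0.981

P(all 7 different) = 8/8 · 7/8 · ··· · 2/8 ≈ 0.019.
P(at least two equal) = 1 − 0.019 = 0.981.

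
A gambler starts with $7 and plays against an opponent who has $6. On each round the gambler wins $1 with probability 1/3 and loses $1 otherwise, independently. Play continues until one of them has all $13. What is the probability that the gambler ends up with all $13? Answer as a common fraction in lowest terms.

127/8191

Let r = q/p = (2/3)/(1/3) = 2. The recurrence P(i) = p·P(i+1) + q·P(i−1) with P(0)=0, P(13)=1 gives P(i) = (1 − r^i)/(1 − r^13).
P(7) = (1 − (2)^7) / (1 − (2)^13) = 127/8191.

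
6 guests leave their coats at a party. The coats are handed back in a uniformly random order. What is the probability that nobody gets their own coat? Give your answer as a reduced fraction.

This is the derangement probability: permutations of 6 with no fixed point.
D(6) = 6! · (1 − 1/1! + 1/2! − ··· + (−1)^6/6!) = 265.
P = 265/720 = 53/144.

53/144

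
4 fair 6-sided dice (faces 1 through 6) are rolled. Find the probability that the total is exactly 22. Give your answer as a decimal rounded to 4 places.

0.0077

There are 6^4 = 1296 equally likely outcomes.
The number of ordered 4-tuples from {1,…,6} summing to 22 is 10.
P(sum = 22) = 10/1296 = 5/648 ≈ 0.0077.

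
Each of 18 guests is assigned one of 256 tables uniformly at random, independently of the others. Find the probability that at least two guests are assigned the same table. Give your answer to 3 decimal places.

0.458

It's easier to compute the probability that all 18 are distinct.
P(all distinct) = 256/256 · 255/256 · ··· · 239/256 ≈ 0.542.
So the probability of at least one match is 1 − 0.542 = 0.458.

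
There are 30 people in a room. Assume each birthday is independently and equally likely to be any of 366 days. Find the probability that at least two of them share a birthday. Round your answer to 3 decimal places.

0.705

It's easier to compute the probability that all 30 are distinct.
P(all distinct) = 366/366 · 365/366 · ··· · 337/366 ≈ 0.295.
So the probability of at least one match is 1 − 0.295 = 0.705.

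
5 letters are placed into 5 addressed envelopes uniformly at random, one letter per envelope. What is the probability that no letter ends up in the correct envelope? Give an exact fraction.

This is the derangement probability: permutations of 5 with no fixed point.
D(5) = 5! · (1 − 1/1! + 1/2! − ··· + (−1)^5/5!) = 44.
P = 44/120 = 11/30.

11/30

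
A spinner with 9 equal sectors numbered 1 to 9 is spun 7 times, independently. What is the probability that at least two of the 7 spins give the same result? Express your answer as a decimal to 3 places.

P(all 7 different) = 9/9 · 8/9 · ··· · 3/9 ≈ 0.038.
P(at least two equal) = 1 − 0.038 = 0.962.

0.962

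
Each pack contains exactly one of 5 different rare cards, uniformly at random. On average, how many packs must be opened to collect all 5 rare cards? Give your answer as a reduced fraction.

137/12

After i distinct types are collected, each trial gives a new one with probability (5−i)/5, so the expected wait for the next new type is 5/(5−i).
E = 5/5 + 5/4 + 5/3 + 5/2 + 5/1 = 137/12.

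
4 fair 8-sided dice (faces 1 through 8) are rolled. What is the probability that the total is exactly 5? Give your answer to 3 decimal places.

There are 8^4 = 4096 equally likely outcomes.
The number of ordered 4-tuples from {1,…,8} summing to 5 is 4.
P(sum = 5) = 4/4096 = 1/1024 ≈ 0.001.

0.001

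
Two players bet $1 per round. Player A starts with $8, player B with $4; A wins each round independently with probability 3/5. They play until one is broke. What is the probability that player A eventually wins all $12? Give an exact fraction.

Let r = q/p = (2/5)/(3/5) = 2/3. The recurrence P(i) = p·P(i+1) + q·P(i−1) with P(0)=0, P(12)=1 gives P(i) = (1 − r^i)/(1 − r^12).
P(8) = (1 − (2/3)^8) / (1 − (2/3)^12) = 7857/8113.

7857/8113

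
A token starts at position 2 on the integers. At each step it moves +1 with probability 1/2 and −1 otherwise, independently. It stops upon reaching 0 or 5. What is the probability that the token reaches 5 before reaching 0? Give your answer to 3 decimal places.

0.400

With a fair step, P(i) = ½P(i−1) + ½P(i+1) with P(0)=0, P(5)=1 has the linear solution P(i) = i/5.
P(2) = 2/5 ≈ 0.400.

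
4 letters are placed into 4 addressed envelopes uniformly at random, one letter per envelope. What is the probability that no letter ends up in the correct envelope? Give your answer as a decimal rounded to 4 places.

0.3750

This is the derangement probability: permutations of 4 with no fixed point.
D(4) = 4! · (1 − 1/1! + 1/2! − ··· + (−1)^4/4!) = 9.
P = 9/24 = 3/8 ≈ 0.3750.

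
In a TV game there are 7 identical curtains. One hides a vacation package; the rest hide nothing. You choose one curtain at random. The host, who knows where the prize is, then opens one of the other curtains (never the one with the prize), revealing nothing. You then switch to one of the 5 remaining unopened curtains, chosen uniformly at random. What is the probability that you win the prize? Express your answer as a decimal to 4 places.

Your original curtain holds the prize with probability 1/7, so the other 6 collectively hold it with probability 6/7.
The host can always find an empty curtain to open, so this doesn't change that 6/7; it is now spread over the 5 remaining unopened curtains.
P(win by switching) = (6/7) · (1/5) = 6/35 ≈ 0.1714.

0.1714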